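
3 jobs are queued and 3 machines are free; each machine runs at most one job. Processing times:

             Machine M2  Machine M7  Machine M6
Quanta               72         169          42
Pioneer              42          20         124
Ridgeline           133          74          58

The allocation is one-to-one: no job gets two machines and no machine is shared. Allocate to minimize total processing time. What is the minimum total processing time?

This is a one-to-one assignment (minimum-cost bipartite matching).
Optimal: Quanta→Machine M2 (72 min), Pioneer→Machine M7 (20 min), Ridgeline→Machine M6 (58 min) — total 72+20+58 = 150 min.
Min-entry greedy (repeatedly take the single cheapest remaining cell) gives 195 min, worse by 45.
Next-best assignment: Quanta→Machine M6, Pioneer→Machine M2, Ridgeline→Machine M7 = 158 min.
Checked against all permutations: 150 min is optimal.

Min total: 150 min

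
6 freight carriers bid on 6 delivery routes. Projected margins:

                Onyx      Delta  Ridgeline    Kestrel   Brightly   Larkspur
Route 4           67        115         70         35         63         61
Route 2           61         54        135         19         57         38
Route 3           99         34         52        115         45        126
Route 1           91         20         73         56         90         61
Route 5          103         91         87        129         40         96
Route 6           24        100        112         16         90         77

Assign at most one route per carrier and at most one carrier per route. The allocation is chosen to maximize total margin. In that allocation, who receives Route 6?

Optimal: Onyx→Route 1 ($91k), Delta→Route 4 ($115k), Ridgeline→Route 2 ($135k), Kestrel→Route 5 ($129k), Brightly→Route 6 ($90k), Larkspur→Route 3 ($126k) — total 91+115+135+129+90+126 = $686k.
Row-greedy (each carrier in turn takes its best remaining route) gives $635k, worse by 51.
Brightly's own top route is Route 1 ($90k), but forcing Brightly→Route 1 and reassigning the rest optimally gives only $647k — worse by 39.

Brightly receives Route 6.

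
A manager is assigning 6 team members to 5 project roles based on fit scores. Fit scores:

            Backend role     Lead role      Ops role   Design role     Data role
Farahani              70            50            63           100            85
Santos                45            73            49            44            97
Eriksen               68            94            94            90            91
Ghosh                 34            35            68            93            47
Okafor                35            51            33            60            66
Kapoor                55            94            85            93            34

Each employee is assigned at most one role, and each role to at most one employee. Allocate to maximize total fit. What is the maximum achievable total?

Maximum total: 448 pts

This is the linear assignment problem.
Optimal: Farahani→Backend role (70 pts), Kapoor→Lead role (94 pts), Eriksen→Ops role (94 pts), Ghosh→Design role (93 pts), Santos→Data role (97 pts) — total 70+94+94+93+97 = 448 pts.
Row-greedy (each employee in turn takes its best remaining role) gives 394 pts, worse by 54.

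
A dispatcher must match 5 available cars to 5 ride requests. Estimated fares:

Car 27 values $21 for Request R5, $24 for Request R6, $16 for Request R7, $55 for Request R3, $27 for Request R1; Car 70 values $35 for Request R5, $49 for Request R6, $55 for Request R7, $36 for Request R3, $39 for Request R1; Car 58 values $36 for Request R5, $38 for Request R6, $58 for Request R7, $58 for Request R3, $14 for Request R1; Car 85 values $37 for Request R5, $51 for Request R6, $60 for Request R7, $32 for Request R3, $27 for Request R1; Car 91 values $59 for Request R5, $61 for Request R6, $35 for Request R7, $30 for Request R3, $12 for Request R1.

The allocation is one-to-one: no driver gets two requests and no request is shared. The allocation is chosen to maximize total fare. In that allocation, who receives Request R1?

Car 70 receives Request R1.

This is the linear assignment problem.
Optimal: Car 27→Request R3 ($55), Car 70→Request R1 ($39), Car 58→Request R7 ($58), Car 85→Request R6 ($51), Car 91→Request R5 ($59) — total 55+39+58+51+59 = $262.
Swapping Car 70↔Car 27 (Car 70→Request R3 $36, Car 27→Request R1 $27) loses 31.
Every other assignment is strictly worse.
Car 70's own top request is Request R7 ($55), but forcing Car 70→Request R7 and reassigning the rest optimally gives only $250 — worse by 12.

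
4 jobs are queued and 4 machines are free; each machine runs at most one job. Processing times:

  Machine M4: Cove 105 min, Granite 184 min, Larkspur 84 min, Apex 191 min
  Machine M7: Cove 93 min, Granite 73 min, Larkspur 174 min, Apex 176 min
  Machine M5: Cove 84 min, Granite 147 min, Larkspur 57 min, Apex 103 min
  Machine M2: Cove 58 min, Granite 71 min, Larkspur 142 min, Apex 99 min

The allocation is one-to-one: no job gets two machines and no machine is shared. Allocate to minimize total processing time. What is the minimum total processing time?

This is the linear assignment problem.
Optimal: Cove→Machine M2 (58 min), Granite→Machine M7 (73 min), Larkspur→Machine M4 (84 min), Apex→Machine M5 (103 min) — total 58+73+84+103 = 318 min.

Min total: 318 min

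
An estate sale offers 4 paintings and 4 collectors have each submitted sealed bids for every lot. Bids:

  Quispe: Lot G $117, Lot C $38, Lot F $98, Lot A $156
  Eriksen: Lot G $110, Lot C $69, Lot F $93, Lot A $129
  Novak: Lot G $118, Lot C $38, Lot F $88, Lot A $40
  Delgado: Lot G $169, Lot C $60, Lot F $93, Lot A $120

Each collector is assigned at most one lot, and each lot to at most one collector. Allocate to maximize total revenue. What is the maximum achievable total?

Maximum total: $482

Treat this as an assignment problem: match each collector to one lot.
Optimal: Quispe→Lot A ($156), Eriksen→Lot C ($69), Novak→Lot F ($88), Delgado→Lot G ($169) — total 156+69+88+169 = $482.
Column-greedy (each lot in turn goes to its best remaining collector) gives $376, worse by 106.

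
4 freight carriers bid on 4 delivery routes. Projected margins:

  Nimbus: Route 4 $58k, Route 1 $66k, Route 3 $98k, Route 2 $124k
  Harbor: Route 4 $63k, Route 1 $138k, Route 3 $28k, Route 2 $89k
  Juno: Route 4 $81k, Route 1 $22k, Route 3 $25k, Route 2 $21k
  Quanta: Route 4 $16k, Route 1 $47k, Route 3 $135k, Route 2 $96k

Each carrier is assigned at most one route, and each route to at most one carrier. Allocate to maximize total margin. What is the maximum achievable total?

Max total: $478k

Optimal: Nimbus→Route 2 ($124k), Harbor→Route 1 ($138k), Juno→Route 4 ($81k), Quanta→Route 3 ($135k) — total 124+138+81+135 = $478k.
Next-best assignment: Nimbus→Route 3, Harbor→Route 1, Juno→Route 4, Quanta→Route 2 = $413k.
Swapping Nimbus↔Harbor (Nimbus→Route 1 $66k, Harbor→Route 2 $89k) loses 107.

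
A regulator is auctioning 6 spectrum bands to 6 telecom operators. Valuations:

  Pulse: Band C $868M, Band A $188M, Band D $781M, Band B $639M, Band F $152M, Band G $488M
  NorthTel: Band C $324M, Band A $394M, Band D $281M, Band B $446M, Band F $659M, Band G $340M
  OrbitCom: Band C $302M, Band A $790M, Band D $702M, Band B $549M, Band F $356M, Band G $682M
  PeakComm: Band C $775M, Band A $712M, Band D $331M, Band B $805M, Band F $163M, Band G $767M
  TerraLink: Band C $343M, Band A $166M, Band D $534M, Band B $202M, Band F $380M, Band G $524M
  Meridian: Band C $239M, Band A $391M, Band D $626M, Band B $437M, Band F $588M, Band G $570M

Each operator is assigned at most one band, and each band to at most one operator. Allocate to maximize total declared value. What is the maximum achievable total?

Max total: $4272M

Optimal: Pulse→Band C ($868M), NorthTel→Band F ($659M), OrbitCom→Band A ($790M), PeakComm→Band B ($805M), TerraLink→Band G ($524M), Meridian→Band D ($626M) — total 868+659+790+805+524+626 = $4272M.
Row-greedy (each operator in turn takes its best remaining band) gives $4226M, worse by 46.
Every other assignment is strictly worse.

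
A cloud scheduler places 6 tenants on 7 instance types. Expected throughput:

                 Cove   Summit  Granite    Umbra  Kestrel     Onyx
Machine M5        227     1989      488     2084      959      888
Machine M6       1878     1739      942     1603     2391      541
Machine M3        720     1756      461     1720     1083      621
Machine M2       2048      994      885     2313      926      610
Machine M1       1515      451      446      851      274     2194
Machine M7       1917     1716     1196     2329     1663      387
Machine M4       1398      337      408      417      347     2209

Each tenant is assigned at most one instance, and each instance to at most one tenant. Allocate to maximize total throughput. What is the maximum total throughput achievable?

Max total: 11684 ops/s

Optimal: Cove→Machine M2 (2048 ops/s), Summit→Machine M3 (1756 ops/s), Granite→Machine M7 (1196 ops/s), Umbra→Machine M5 (2084 ops/s), Kestrel→Machine M6 (2391 ops/s), Onyx→Machine M4 (2209 ops/s) — total 2048+1756+1196+2084+2391+2209 = 11684 ops/s.
Column-greedy (each instance in turn goes to its best remaining tenant) gives 11669 ops/s, worse by 15.
Next-best assignment: Cove→Machine M2, Summit→Machine M3, Granite→Machine M7, Umbra→Machine M5, Kestrel→Machine M6, Onyx→Machine M1 = 11669 ops/s.
Checked against all permutations: 11684 ops/s is optimal.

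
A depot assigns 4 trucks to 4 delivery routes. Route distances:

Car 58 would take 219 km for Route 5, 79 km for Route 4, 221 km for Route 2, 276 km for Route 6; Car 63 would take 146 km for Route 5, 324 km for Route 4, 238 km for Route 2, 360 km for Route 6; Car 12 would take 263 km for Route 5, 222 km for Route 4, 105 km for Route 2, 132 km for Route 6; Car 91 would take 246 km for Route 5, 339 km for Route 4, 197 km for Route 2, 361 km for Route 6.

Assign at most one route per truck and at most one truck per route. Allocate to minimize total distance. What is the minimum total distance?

Minimum total: 554 km

Optimal: Car 58→Route 4 (79 km), Car 63→Route 5 (146 km), Car 12→Route 6 (132 km), Car 91→Route 2 (197 km) — total 79+146+132+197 = 554 km.
Row-greedy (each truck in turn takes its cheapest remaining route) gives 691 km, worse by 137.
Checked against all permutations: 554 km is optimal.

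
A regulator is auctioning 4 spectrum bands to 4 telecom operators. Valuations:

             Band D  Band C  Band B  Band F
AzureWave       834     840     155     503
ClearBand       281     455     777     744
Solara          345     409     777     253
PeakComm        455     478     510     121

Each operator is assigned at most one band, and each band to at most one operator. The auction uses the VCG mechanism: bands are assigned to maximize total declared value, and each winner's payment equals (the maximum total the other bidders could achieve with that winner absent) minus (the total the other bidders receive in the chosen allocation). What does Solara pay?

Solara pays $38M.

Efficient allocation: AzureWave→Band D ($834M), ClearBand→Band F ($744M), Solara→Band B ($777M), PeakComm→Band C ($478M); total welfare W = $2833M.
Solara receives Band B at value $777M, so the others get W − 777 = $2056M.
Without Solara: best allocation of the remaining 3 bidders over all 4 bands is AzureWave→Band C ($840M), ClearBand→Band F ($744M), PeakComm→Band B ($510M), total $2094M.
VCG payment = (others' best without Solara) − (others' welfare with Solara) = 2094 − 2056 = $38M.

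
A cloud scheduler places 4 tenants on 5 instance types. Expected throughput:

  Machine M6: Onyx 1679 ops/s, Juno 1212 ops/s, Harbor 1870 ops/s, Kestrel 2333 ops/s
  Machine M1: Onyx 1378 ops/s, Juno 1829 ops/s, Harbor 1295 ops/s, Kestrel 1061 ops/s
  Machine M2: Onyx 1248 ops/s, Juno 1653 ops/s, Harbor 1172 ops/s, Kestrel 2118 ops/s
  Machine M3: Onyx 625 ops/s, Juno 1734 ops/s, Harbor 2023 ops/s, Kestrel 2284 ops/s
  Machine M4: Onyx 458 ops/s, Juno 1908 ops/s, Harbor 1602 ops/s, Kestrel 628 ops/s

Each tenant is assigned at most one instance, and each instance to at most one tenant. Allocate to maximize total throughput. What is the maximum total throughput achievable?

Maximum total: 7728 ops/s

Optimal: Onyx→Machine M6 (1679 ops/s), Juno→Machine M4 (1908 ops/s), Harbor→Machine M3 (2023 ops/s), Kestrel→Machine M2 (2118 ops/s) — total 1679+1908+2023+2118 = 7728 ops/s.
Max-entry greedy (repeatedly take the single best remaining cell) gives 7642 ops/s, worse by 86.
Next-best assignment: Onyx→Machine M6, Juno→Machine M1, Harbor→Machine M3, Kestrel→Machine M2 = 7649 ops/s.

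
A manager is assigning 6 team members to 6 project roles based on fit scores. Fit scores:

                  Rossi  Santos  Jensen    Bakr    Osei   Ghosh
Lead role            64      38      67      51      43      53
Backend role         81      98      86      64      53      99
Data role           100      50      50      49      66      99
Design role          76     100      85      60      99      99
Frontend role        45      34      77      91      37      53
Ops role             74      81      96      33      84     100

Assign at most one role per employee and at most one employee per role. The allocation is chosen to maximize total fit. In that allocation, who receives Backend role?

This is the linear assignment problem.
Optimal: Rossi→Data role (100 pts), Santos→Backend role (98 pts), Jensen→Lead role (67 pts), Bakr→Frontend role (91 pts), Osei→Design role (99 pts), Ghosh→Ops role (100 pts) — total 100+98+67+91+99+100 = 555 pts.
Row-greedy (each employee in turn takes its best remaining role) gives 493 pts, worse by 62.
Next-best assignment: Rossi→Lead role, Santos→Backend role, Jensen→Ops role, Bakr→Frontend role, Osei→Design role, Ghosh→Data role = 547 pts.
Swapping Santos↔Rossi (Santos→Data role 50 pts, Rossi→Backend role 81 pts) loses 67.
Santos's own top role is Design role (100 pts), but forcing Santos→Design role and reassigning the rest optimally gives only 541 pts — worse by 14.

Santos receives Backend role.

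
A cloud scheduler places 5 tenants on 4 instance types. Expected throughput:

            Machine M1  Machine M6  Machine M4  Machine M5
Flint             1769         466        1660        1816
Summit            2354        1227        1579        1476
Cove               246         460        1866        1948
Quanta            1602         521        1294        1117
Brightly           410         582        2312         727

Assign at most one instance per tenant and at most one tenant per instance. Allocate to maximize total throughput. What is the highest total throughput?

Maximum total: 7256 ops/s

This is the linear assignment problem.
Optimal: Flint→Machine M1 (1769 ops/s), Summit→Machine M6 (1227 ops/s), Brightly→Machine M4 (2312 ops/s), Cove→Machine M5 (1948 ops/s) — total 1769+1227+2312+1948 = 7256 ops/s.
Row-greedy (each tenant in turn takes its best remaining instance) gives 6557 ops/s, worse by 699.
Checked against all permutations: 7256 ops/s is optimal.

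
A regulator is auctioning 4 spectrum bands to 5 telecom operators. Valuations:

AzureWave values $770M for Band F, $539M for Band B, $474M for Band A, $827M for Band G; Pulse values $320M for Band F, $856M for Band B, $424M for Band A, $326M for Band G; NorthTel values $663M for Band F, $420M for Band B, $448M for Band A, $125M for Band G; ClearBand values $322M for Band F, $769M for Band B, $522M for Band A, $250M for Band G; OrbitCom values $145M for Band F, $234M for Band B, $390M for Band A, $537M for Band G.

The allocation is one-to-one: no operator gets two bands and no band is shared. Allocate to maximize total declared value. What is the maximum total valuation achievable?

Optimal: NorthTel→Band F ($663M), Pulse→Band B ($856M), ClearBand→Band A ($522M), AzureWave→Band G ($827M) — total 663+856+522+827 = $2868M.
Column-greedy (each band in turn goes to its best remaining operator) gives $2685M, worse by 183.

Max total: $2868M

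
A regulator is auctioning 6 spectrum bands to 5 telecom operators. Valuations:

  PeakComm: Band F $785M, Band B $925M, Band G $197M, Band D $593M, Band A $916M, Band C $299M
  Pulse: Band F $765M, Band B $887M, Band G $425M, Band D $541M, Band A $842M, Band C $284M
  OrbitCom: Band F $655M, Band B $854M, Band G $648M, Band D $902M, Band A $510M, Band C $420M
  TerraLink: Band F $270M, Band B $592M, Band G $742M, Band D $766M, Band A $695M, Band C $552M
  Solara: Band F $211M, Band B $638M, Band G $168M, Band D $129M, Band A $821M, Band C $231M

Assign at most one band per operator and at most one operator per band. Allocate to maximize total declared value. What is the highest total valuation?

Optimal: PeakComm→Band B ($925M), Pulse→Band F ($765M), OrbitCom→Band D ($902M), TerraLink→Band G ($742M), Solara→Band A ($821M) — total 925+765+902+742+821 = $4155M.
Column-greedy (each band in turn goes to its best remaining operator) gives $4137M, worse by 18.
Every other assignment is strictly worse.

Max total: $4155M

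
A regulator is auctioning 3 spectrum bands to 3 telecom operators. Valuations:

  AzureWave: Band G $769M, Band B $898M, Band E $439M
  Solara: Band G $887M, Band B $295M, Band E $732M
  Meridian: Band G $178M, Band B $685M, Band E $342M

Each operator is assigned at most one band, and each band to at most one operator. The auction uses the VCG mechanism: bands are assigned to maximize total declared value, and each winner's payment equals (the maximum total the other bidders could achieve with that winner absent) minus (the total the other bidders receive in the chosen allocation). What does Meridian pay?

Meridian pays $284M.

Efficient allocation: AzureWave→Band G ($769M), Solara→Band E ($732M), Meridian→Band B ($685M); total welfare W = $2186M.
Meridian receives Band B at value $685M, so the others get W − 685 = $1501M.
Without Meridian: best allocation of the remaining 2 bidders over all 3 bands is AzureWave→Band B ($898M), Solara→Band G ($887M), total $1785M.
VCG payment = (others' best without Meridian) − (others' welfare with Meridian) = 1785 − 1501 = $284M.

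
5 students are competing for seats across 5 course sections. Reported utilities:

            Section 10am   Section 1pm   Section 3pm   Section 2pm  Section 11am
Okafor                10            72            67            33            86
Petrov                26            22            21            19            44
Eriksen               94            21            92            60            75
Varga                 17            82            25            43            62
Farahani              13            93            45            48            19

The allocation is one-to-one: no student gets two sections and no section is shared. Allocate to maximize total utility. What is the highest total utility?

Max total: 341 points

Optimal: Okafor→Section 3pm (67 points), Petrov→Section 11am (44 points), Eriksen→Section 10am (94 points), Varga→Section 2pm (43 points), Farahani→Section 1pm (93 points) — total 67+44+94+43+93 = 341 points.
Row-greedy (each student in turn takes its best remaining section) gives 334 points, worse by 7.
Every other assignment is strictly worse.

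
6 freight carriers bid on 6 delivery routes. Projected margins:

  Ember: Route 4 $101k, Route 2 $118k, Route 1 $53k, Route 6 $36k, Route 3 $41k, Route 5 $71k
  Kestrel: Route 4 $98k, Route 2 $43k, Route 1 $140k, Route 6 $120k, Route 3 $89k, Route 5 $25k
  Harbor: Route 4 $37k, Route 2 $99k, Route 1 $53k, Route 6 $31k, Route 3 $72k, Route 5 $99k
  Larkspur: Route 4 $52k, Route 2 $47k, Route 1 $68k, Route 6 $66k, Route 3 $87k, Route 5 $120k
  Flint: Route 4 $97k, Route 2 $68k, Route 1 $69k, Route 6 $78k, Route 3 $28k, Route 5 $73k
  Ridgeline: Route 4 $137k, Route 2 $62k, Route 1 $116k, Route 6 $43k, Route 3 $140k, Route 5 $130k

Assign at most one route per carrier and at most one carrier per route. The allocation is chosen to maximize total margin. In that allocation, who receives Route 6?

Flint receives Route 6.

Treat this as an assignment problem: match each carrier to one route.
Optimal: Ember→Route 4 ($101k), Kestrel→Route 1 ($140k), Harbor→Route 2 ($99k), Larkspur→Route 5 ($120k), Flint→Route 6 ($78k), Ridgeline→Route 3 ($140k) — total 101+140+99+120+78+140 = $678k.
Max-entry greedy (repeatedly take the single best remaining cell) gives $646k, worse by 32.
Next-best assignment: Ember→Route 2, Kestrel→Route 1, Harbor→Route 3, Larkspur→Route 5, Flint→Route 6, Ridgeline→Route 4 = $665k.
Every other assignment is strictly worse.
Flint's own top route is Route 4 ($97k), but forcing Flint→Route 4 and reassigning the rest optimally gives only $660k — worse by 18.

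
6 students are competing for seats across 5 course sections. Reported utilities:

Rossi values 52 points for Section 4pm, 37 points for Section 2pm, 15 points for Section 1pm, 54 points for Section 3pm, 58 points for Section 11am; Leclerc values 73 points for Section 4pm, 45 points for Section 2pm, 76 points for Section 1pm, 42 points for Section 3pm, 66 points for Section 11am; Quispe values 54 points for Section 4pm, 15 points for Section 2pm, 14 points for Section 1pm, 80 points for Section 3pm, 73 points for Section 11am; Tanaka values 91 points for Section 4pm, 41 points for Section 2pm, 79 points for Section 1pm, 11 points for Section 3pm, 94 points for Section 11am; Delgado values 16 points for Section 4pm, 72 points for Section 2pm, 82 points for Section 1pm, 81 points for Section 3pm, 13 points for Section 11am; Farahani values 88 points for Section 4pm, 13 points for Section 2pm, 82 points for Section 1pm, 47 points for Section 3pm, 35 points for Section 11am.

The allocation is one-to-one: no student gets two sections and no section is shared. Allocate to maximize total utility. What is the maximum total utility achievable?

Treat this as an assignment problem: match each student to one section.
Optimal: Farahani→Section 4pm (88 points), Delgado→Section 2pm (72 points), Leclerc→Section 1pm (76 points), Quispe→Section 3pm (80 points), Tanaka→Section 11am (94 points) — total 88+72+76+80+94 = 410 points.
Row-greedy (each student in turn takes its best remaining section) gives 377 points, worse by 33.
No other one-to-one assignment exceeds 410 points.

Maximum total: 410 points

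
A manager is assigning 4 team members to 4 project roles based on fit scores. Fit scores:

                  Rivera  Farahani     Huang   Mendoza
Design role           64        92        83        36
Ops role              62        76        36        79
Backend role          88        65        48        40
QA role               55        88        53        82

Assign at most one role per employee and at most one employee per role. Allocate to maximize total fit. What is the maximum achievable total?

This is the linear assignment problem.
Optimal: Rivera→Backend role (88 pts), Farahani→QA role (88 pts), Huang→Design role (83 pts), Mendoza→Ops role (79 pts) — total 88+88+83+79 = 338 pts.
Every other assignment is strictly worse.

Maximum total: 338 pts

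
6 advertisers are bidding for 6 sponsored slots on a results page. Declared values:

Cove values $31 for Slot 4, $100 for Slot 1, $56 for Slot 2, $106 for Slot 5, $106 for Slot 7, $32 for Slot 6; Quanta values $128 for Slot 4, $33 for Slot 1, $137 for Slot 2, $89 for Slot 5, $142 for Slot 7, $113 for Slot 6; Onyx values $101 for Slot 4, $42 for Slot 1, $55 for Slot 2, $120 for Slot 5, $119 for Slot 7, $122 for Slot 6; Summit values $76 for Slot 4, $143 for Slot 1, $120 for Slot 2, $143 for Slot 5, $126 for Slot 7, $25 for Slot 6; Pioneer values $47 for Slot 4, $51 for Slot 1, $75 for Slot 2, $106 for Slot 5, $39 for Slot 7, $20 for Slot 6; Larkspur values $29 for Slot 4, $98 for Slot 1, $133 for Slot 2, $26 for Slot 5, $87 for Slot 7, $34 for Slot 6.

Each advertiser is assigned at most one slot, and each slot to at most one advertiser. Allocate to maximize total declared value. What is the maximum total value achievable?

Max total: $738

Optimal: Cove→Slot 7 ($106), Quanta→Slot 4 ($128), Onyx→Slot 6 ($122), Summit→Slot 1 ($143), Pioneer→Slot 5 ($106), Larkspur→Slot 2 ($133) — total 106+128+122+143+106+133 = $738.
Column-greedy (each slot in turn goes to its best remaining advertiser) gives $650, worse by 88.
Swapping Larkspur↔Cove (Larkspur→Slot 7 $87, Cove→Slot 2 $56) loses 96.
Every other assignment is strictly worse.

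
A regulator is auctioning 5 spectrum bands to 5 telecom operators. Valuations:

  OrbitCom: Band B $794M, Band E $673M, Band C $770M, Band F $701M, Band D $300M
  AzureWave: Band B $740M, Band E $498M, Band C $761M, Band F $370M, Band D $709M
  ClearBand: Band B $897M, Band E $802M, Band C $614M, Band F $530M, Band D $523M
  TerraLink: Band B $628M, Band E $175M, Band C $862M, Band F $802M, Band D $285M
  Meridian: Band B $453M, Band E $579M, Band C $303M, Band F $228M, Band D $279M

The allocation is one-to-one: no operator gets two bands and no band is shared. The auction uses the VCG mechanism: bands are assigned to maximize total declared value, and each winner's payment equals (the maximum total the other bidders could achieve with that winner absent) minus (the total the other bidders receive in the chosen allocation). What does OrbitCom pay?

OrbitCom pays $60M.

Efficient allocation: OrbitCom→Band C ($770M), AzureWave→Band D ($709M), ClearBand→Band B ($897M), TerraLink→Band F ($802M), Meridian→Band E ($579M); total welfare W = $3757M.
OrbitCom receives Band C at value $770M, so the others get W − 770 = $2987M.
Without OrbitCom: best allocation of the remaining 4 bidders over all 5 bands is AzureWave→Band D ($709M), ClearBand→Band B ($897M), TerraLink→Band C ($862M), Meridian→Band E ($579M), total $3047M.
VCG payment = (others' best without OrbitCom) − (others' welfare with OrbitCom) = 3047 − 2987 = $60M.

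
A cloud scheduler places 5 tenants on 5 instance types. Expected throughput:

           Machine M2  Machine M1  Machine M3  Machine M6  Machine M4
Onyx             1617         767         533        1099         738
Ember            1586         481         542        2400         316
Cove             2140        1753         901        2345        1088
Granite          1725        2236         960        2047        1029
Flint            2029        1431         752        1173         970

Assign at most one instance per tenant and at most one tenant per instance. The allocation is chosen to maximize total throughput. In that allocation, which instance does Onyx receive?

Optimal: Onyx→Machine M4 (738 ops/s), Ember→Machine M6 (2400 ops/s), Cove→Machine M3 (901 ops/s), Granite→Machine M1 (2236 ops/s), Flint→Machine M2 (2029 ops/s) — total 738+2400+901+2236+2029 = 8304 ops/s.
Max-entry greedy (repeatedly take the single best remaining cell) gives 8279 ops/s, worse by 25.
No other one-to-one assignment exceeds 8304 ops/s.
Onyx's own top instance is Machine M2 (1617 ops/s), but forcing Onyx→Machine M2 and reassigning the rest optimally gives only 8124 ops/s — worse by 180.

Onyx receives Machine M4.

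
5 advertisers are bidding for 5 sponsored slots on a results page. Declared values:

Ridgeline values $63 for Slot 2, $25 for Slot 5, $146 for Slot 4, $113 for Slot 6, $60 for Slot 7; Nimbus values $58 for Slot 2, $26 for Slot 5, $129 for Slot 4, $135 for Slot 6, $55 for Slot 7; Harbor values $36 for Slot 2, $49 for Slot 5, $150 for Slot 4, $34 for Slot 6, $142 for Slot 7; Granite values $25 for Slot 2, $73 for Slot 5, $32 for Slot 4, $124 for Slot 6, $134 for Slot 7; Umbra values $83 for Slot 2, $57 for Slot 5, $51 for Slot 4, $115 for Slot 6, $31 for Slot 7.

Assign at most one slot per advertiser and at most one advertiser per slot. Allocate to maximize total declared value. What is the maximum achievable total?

Max total: $579

Treat this as an assignment problem: match each advertiser to one slot.
Optimal: Ridgeline→Slot 4 ($146), Nimbus→Slot 6 ($135), Harbor→Slot 7 ($142), Granite→Slot 5 ($73), Umbra→Slot 2 ($83) — total 146+135+142+73+83 = $579.
Swapping Umbra↔Harbor (Umbra→Slot 7 $31, Harbor→Slot 2 $36) loses 158.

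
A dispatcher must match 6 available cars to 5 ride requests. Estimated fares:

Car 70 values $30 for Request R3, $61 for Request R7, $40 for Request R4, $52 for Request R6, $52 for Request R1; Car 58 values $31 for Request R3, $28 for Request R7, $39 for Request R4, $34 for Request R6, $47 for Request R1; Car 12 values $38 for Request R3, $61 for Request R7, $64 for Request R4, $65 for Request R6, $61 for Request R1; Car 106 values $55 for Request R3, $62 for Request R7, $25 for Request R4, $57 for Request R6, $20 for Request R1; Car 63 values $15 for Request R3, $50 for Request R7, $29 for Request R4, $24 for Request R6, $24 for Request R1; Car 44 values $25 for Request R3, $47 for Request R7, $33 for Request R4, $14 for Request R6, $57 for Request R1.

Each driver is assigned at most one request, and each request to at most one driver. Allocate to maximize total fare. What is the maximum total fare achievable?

This is the linear assignment problem.
Optimal: Car 106→Request R3 ($55), Car 63→Request R7 ($50), Car 12→Request R4 ($64), Car 70→Request R6 ($52), Car 44→Request R1 ($57) — total 55+50+64+52+57 = $278.
Max-entry greedy (repeatedly take the single best remaining cell) gives $255, worse by 23.
Every other assignment is strictly worse.

Maximum total: $278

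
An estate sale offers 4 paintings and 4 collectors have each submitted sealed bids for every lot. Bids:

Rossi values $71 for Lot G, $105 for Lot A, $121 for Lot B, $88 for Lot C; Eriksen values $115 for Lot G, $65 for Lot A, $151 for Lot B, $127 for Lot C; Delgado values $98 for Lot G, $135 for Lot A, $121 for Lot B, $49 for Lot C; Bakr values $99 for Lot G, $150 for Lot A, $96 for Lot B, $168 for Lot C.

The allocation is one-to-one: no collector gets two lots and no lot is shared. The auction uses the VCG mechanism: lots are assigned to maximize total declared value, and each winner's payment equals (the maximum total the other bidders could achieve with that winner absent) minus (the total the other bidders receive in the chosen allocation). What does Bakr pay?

Bakr pays $12.

Efficient allocation: Rossi→Lot B ($121), Eriksen→Lot G ($115), Delgado→Lot A ($135), Bakr→Lot C ($168); total welfare W = $539.
Bakr receives Lot C at value $168, so the others get W − 168 = $371.
Without Bakr: best allocation of the remaining 3 bidders over all 4 lots is Rossi→Lot B ($121), Eriksen→Lot C ($127), Delgado→Lot A ($135), total $383.
VCG payment = (others' best without Bakr) − (others' welfare with Bakr) = 383 − 371 = $12.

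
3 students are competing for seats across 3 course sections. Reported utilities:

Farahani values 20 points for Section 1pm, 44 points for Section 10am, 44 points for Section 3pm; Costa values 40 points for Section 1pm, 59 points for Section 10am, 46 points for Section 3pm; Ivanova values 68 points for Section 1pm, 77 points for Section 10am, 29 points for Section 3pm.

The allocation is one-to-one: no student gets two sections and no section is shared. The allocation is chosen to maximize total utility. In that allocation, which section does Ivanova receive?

Optimal: Farahani→Section 3pm (44 points), Costa→Section 10am (59 points), Ivanova→Section 1pm (68 points) — total 44+59+68 = 171 points.
Max-entry greedy (repeatedly take the single best remaining cell) gives 143 points, worse by 28.
Ivanova's own top section is Section 10am (77 points), but forcing Ivanova→Section 10am and reassigning the rest optimally gives only 161 points — worse by 10.

Ivanova receives Section 1pm.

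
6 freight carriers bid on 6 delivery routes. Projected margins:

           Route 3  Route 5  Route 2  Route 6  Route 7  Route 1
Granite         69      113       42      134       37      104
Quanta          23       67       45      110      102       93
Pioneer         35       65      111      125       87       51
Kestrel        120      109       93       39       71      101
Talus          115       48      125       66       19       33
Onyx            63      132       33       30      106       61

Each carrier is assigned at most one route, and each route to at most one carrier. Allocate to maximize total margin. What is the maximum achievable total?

This is a one-to-one assignment (maximum-weight bipartite matching).
Optimal: Granite→Route 1 ($104k), Quanta→Route 7 ($102k), Pioneer→Route 6 ($125k), Kestrel→Route 3 ($120k), Talus→Route 2 ($125k), Onyx→Route 5 ($132k) — total 104+102+125+120+125+132 = $708k.
Row-greedy (each carrier in turn takes its best remaining route) gives $576k, worse by 132.
Next-best assignment: Granite→Route 6, Quanta→Route 7, Pioneer→Route 2, Kestrel→Route 1, Talus→Route 3, Onyx→Route 5 = $695k.

Maximum total: $708k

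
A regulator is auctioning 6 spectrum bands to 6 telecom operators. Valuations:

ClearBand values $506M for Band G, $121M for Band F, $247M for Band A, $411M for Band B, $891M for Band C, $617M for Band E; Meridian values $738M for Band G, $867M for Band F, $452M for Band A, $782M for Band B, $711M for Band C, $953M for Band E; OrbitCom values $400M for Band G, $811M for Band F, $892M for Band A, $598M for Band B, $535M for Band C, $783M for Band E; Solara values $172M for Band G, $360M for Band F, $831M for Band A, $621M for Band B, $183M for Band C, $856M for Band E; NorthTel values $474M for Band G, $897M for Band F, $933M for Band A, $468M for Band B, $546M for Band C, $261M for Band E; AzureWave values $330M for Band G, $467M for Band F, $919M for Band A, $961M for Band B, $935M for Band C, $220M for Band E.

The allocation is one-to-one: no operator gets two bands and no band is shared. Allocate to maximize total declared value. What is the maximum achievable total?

Max total: $5235M

Optimal: ClearBand→Band C ($891M), Meridian→Band G ($738M), OrbitCom→Band A ($892M), Solara→Band E ($856M), NorthTel→Band F ($897M), AzureWave→Band B ($961M) — total 891+738+892+856+897+961 = $5235M.
Column-greedy (each band in turn goes to its best remaining operator) gives $4849M, worse by 386.
Swapping Meridian↔Solara (Meridian→Band E $953M, Solara→Band G $172M) loses 469.
Checked against all permutations: $5235M is optimal.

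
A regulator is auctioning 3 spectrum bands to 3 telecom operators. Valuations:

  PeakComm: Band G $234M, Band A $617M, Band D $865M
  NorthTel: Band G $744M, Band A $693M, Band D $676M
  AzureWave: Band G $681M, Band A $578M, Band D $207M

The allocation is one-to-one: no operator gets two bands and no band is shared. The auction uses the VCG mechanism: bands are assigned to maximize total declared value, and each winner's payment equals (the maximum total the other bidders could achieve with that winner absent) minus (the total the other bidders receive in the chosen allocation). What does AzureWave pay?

Efficient allocation: PeakComm→Band D ($865M), NorthTel→Band A ($693M), AzureWave→Band G ($681M); total welfare W = $2239M.
AzureWave receives Band G at value $681M, so the others get W − 681 = $1558M.
Without AzureWave: best allocation of the remaining 2 bidders over all 3 bands is PeakComm→Band D ($865M), NorthTel→Band G ($744M), total $1609M.
VCG payment = (others' best without AzureWave) − (others' welfare with AzureWave) = 1609 − 1558 = $51M.

AzureWave pays $51M.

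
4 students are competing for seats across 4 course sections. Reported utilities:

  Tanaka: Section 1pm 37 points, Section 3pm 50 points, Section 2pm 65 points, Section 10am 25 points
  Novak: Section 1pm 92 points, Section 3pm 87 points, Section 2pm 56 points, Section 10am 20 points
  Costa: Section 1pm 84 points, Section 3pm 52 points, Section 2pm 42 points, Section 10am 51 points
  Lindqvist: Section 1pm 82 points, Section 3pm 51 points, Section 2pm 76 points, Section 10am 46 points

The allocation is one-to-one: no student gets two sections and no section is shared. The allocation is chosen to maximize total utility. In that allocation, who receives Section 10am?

Costa receives Section 10am.

Optimal: Tanaka→Section 2pm (65 points), Novak→Section 3pm (87 points), Costa→Section 10am (51 points), Lindqvist→Section 1pm (82 points) — total 65+87+51+82 = 285 points.
Column-greedy (each section in turn goes to its best remaining student) gives 245 points, worse by 40.
Next-best assignment: Tanaka→Section 2pm, Novak→Section 3pm, Costa→Section 1pm, Lindqvist→Section 10am = 282 points.
Costa's own top section is Section 1pm (84 points), but forcing Costa→Section 1pm and reassigning the rest optimally gives only 282 points — worse by 3.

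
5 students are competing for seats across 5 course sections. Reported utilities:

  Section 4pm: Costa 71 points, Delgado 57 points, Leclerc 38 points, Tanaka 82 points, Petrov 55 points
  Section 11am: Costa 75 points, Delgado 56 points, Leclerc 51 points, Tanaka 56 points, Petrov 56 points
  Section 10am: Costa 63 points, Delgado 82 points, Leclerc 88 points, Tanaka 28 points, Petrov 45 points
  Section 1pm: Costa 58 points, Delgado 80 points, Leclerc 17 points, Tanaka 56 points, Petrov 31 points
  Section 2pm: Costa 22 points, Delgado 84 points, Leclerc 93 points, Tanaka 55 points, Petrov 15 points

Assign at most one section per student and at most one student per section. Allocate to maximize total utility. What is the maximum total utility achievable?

Optimal: Costa→Section 11am (75 points), Delgado→Section 1pm (80 points), Leclerc→Section 2pm (93 points), Tanaka→Section 4pm (82 points), Petrov→Section 10am (45 points) — total 75+80+93+82+45 = 375 points.
Max-entry greedy (repeatedly take the single best remaining cell) gives 363 points, worse by 12.
Swapping Leclerc↔Petrov (Leclerc→Section 10am 88 points, Petrov→Section 2pm 15 points) loses 35.

Max total: 375 points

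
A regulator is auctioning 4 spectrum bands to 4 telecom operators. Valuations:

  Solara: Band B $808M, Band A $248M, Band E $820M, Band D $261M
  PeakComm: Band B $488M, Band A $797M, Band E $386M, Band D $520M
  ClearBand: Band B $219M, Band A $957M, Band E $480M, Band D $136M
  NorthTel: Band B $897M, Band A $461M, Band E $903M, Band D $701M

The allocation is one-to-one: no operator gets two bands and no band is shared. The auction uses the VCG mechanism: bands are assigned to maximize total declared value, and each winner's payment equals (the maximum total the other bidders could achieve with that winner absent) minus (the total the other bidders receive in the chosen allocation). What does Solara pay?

Efficient allocation: Solara→Band E ($820M), PeakComm→Band D ($520M), ClearBand→Band A ($957M), NorthTel→Band B ($897M); total welfare W = $3194M.
Solara receives Band E at value $820M, so the others get W − 820 = $2374M.
Without Solara: best allocation of the remaining 3 bidders over all 4 bands is PeakComm→Band D ($520M), ClearBand→Band A ($957M), NorthTel→Band E ($903M), total $2380M.
VCG payment = (others' best without Solara) − (others' welfare with Solara) = 2380 − 2374 = $6M.

Solara pays $6M.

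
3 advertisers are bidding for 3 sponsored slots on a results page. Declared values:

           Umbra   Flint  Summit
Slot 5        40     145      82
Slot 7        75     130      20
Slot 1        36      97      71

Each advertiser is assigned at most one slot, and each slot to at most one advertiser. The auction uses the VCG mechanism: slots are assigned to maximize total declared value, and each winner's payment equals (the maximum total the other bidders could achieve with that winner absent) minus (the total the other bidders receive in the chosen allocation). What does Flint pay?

Efficient allocation: Umbra→Slot 7 ($75), Flint→Slot 5 ($145), Summit→Slot 1 ($71); total welfare W = $291.
Flint receives Slot 5 at value $145, so the others get W − 145 = $146.
Without Flint: best allocation of the remaining 2 bidders over all 3 slots is Umbra→Slot 7 ($75), Summit→Slot 5 ($82), total $157.
VCG payment = (others' best without Flint) − (others' welfare with Flint) = 157 − 146 = $11.

Flint pays $11.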